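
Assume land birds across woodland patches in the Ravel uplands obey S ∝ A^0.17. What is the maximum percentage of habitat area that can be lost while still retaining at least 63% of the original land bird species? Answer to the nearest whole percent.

Need (A_new/A_old)^0.17 = 0.63, so A_new/A_old = 0.63^(1/0.17) = 0.63^5.882
ln(A_new/A_old) = ln 0.63 / 0.17 = -0.4620 / 0.17 = -2.7179
A_new/A_old = e^-2.7179 ≈ 0.06602
Fraction that can be lost = 1 − 0.06602 = 0.934

93%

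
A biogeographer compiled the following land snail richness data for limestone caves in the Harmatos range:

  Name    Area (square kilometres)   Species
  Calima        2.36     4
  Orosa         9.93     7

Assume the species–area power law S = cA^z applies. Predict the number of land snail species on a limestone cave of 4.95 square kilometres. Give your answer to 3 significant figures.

5.34

z = ln(7/4) / ln(9.93/2.36) = 0.5596 / 1.4369 = 0.3895
c = 4 / 2.36^0.3895 = 4 / 1.397 = 2.863
S₃ = 2.863 × 4.95^0.3895 = 2.863 × 1.864 ≈ 5.338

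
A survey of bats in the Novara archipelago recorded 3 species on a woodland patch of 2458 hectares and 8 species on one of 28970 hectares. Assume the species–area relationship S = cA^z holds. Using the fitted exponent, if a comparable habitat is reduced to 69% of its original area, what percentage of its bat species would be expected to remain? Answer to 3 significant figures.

z = ln(8/3) / ln(28970/2458) = 0.9808 / 2.4669 = 0.3976
S_new/S_old = (A_new/A_old)^z = 0.69^0.3976 = exp(0.3976 × -0.3711) = 0.8628

86.3%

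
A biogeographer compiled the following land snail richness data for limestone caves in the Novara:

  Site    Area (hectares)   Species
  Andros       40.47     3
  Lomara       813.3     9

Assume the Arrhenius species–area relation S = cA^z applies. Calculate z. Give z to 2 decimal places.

0.37

Taking logs: ln S = ln c + z ln A, so z = (ln S₂ − ln S₁)/(ln A₂ − ln A₁).
z = ln(9/3) / ln(813.3/40.47) = ln(3) / ln(20.1) = 1.0986 / 3.0005 = 0.3661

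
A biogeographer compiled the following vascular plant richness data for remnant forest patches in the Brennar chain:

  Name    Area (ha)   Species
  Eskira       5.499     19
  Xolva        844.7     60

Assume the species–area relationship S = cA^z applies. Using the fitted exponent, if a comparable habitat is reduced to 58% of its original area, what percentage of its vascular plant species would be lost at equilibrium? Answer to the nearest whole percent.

12%

z = ln(60/19) / ln(844.7/5.499) = 1.1499 / 5.0344 = 0.2284
S_new/S_old = (A_new/A_old)^z = 0.58^0.2284 = exp(0.2284 × -0.5447) = 0.883
Fraction lost = 1 − 0.883 = 0.117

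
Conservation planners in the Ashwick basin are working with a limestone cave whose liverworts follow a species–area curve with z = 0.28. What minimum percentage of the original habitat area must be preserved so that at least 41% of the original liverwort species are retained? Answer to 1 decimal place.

4.1%

Need (A_new/A_old)^0.28 = 0.41, so A_new/A_old = 0.41^(1/0.28) = 0.41^3.571
ln(A_new/A_old) = ln 0.41 / 0.28 = -0.8916 / 0.28 = -3.1843
A_new/A_old = e^-3.1843 ≈ 0.04141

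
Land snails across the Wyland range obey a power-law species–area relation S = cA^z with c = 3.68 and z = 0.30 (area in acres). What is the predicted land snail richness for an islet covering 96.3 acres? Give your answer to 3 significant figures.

S = 3.68 × 96.3^0.3 = 3.68 × 3.936 ≈ 14.49

14.5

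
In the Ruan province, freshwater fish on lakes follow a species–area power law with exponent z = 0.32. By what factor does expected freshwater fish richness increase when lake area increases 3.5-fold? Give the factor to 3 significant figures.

1.49

S₂/S₁ = (A₂/A₁)^z = 3.5^0.32
ln(S₂/S₁) = 0.32 × ln 3.5 = 0.32 × 1.2528 = 0.4009
S₂/S₁ = e^0.4009 ≈ 1.493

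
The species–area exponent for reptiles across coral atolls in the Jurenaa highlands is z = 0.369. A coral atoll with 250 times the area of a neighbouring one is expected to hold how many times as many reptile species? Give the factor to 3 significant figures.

7.67

S₂/S₁ = (A₂/A₁)^z = 250^0.369
ln(S₂/S₁) = 0.369 × ln 250 = 0.369 × 5.5215 = 2.0374
S₂/S₁ = e^2.0374 ≈ 7.671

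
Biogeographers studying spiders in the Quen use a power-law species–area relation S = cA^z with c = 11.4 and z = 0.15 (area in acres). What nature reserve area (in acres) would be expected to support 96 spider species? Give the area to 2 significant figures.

1500000 acres

96 = 11.4 × A^0.15  ⇒  A^0.15 = 96/11.4 = 8.421
ln A = ln(8.421) / 0.15 = 2.1307 / 0.15 = 14.2049
A = e^14.2049 ≈ 1476078 acres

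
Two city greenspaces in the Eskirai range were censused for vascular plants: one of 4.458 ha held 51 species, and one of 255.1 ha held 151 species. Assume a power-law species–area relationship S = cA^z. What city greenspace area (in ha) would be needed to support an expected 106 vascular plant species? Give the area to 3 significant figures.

z = ln(151/51) / ln(255.1/4.458) = 1.0855 / 4.0470 = 0.2682
c = 51 / 4.458^0.2682 = 51 / 1.493 = 34.16
A = (106/34.16)^(1/0.2682) ⇒ ln A = ln(3.103)/0.2682 = 4.2224
A = e^4.2224 ≈ 68.2 ha

68.2 ha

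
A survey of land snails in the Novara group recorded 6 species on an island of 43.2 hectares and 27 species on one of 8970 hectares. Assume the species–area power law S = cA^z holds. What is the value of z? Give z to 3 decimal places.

Taking logs: ln S = ln c + z ln A, so z = (ln S₂ − ln S₁)/(ln A₂ − ln A₁).
z = ln(27/6) / ln(8970/43.2) = ln(4.5) / ln(207.6) = 1.5041 / 5.3358 = 0.2819

0.282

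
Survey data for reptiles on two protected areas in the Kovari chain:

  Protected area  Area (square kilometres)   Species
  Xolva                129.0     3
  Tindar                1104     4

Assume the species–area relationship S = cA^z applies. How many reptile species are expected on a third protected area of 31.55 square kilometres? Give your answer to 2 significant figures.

2.5

z = ln(4/3) / ln(1104/129) = 0.2877 / 2.1469 = 0.1340
c = 3 / 129^0.1340 = 3 / 1.918 = 1.564
S₃ = 1.564 × 31.55^0.1340 = 1.564 × 1.588 ≈ 2.484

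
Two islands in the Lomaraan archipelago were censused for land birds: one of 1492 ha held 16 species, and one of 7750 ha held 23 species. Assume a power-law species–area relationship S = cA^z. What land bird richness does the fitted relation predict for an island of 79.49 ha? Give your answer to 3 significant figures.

z = ln(23/16) / ln(7750/1492) = 0.3629 / 1.6476 = 0.2203
c = 16 / 1492^0.2203 = 16 / 5.001 = 3.199
S₃ = 3.199 × 79.49^0.2203 = 3.199 × 2.622 ≈ 8.387

8.39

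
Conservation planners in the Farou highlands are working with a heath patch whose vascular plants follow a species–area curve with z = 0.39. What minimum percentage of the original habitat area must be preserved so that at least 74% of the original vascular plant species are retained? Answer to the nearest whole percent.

46%

Need (A_new/A_old)^0.39 = 0.74, so A_new/A_old = 0.74^(1/0.39) = 0.74^2.564
ln(A_new/A_old) = ln 0.74 / 0.39 = -0.3011 / 0.39 = -0.7721
A_new/A_old = e^-0.7721 ≈ 0.4621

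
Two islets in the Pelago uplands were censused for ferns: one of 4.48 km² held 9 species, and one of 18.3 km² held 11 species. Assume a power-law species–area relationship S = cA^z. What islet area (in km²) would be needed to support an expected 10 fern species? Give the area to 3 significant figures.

z = ln(11/9) / ln(18.3/4.48) = 0.2007 / 1.4073 = 0.1426
c = 9 / 4.48^0.1426 = 9 / 1.238 = 7.267
A = (10/7.267)^(1/0.1426) ⇒ ln A = ln(1.376)/0.1426 = 2.2385
A = e^2.2385 ≈ 9.379 km²

9.38 km²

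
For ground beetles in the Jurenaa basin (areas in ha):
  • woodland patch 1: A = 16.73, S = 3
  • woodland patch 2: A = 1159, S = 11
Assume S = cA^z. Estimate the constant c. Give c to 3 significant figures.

1.26

z = ln(S₂/S₁) / ln(A₂/A₁) = ln(11/3) / ln(1159/16.73) = 1.2993 / 4.2381 = 0.3066
c = S₁ / A₁^z = 3 / 16.73^0.3066 = 3 / 2.372 = 1.265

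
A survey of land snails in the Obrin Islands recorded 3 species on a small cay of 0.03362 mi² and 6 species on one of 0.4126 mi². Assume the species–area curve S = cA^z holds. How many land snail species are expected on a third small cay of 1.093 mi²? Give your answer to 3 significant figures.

7.85

z = ln(6/3) / ln(0.4126/0.03362) = 0.6931 / 2.5074 = 0.2764
c = 3 / 0.03362^0.2764 = 3 / 0.3915 = 7.664
S₃ = 7.664 × 1.093^0.2764 = 7.664 × 1.025 ≈ 7.854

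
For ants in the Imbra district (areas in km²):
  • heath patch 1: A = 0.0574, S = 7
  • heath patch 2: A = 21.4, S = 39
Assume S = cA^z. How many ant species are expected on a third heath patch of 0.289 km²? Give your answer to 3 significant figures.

z = ln(39/7) / ln(21.4/0.0574) = 1.7177 / 5.9211 = 0.2901
c = 7 / 0.0574^0.2901 = 7 / 0.4365 = 16.04
S₃ = 16.04 × 0.289^0.2901 = 16.04 × 0.6976 ≈ 11.19

11.2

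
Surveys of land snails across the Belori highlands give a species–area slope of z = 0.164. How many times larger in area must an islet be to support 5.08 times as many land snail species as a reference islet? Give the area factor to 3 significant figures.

(A₂/A₁)^0.164 = 5.08, so A₂/A₁ = 5.08^(1/0.164) = 5.08^6.098
ln(A₂/A₁) = ln 5.08 / 0.164 = 1.6253 / 0.164 = 9.9104
A₂/A₁ = e^9.9104 ≈ 20139

20100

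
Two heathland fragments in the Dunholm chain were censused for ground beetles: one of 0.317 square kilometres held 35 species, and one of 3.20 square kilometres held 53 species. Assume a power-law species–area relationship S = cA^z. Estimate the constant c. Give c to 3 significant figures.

z = ln(S₂/S₁) / ln(A₂/A₁) = ln(53/35) / ln(3.2/0.317) = 0.4149 / 2.3120 = 0.1795
c = S₁ / A₁^z = 35 / 0.317^0.1795 = 35 / 0.8137 = 43.01

43.0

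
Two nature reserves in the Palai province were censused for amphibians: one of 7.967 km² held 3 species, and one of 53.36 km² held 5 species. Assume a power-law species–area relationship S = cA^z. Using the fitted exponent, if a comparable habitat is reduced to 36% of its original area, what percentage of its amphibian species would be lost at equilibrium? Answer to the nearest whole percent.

24%

z = ln(5/3) / ln(53.36/7.967) = 0.5108 / 1.9018 = 0.2686
S_new/S_old = (A_new/A_old)^z = 0.36^0.2686 = exp(0.2686 × -1.0217) = 0.76
Fraction lost = 1 − 0.76 = 0.24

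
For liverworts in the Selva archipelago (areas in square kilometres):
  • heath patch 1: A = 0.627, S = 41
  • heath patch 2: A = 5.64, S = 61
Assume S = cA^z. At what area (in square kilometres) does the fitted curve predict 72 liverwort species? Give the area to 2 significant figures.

z = ln(61/41) / ln(5.64/0.627) = 0.3973 / 2.1967 = 0.1809
c = 41 / 0.627^0.1809 = 41 / 0.919 = 44.61
A = (72/44.61)^(1/0.1809) ⇒ ln A = ln(1.614)/0.1809 = 2.6466
A = e^2.6466 ≈ 14.11 square kilometres

14 square kilometres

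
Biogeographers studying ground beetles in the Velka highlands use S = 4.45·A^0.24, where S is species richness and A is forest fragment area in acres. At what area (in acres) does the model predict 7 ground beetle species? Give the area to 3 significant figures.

7 = 4.45 × A^0.24  ⇒  A^0.24 = 7/4.45 = 1.573
ln A = ln(1.573) / 0.24 = 0.4530 / 0.24 = 1.8875
A = e^1.8875 ≈ 6.603 acres

6.60 acres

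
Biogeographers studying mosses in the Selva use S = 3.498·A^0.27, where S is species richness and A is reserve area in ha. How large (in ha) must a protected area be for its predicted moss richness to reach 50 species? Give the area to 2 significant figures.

50 = 3.498 × A^0.27  ⇒  A^0.27 = 50/3.498 = 14.29
ln A = ln(14.29) / 0.27 = 2.6598 / 0.27 = 9.8512
A = e^9.8512 ≈ 18982 ha

19000 ha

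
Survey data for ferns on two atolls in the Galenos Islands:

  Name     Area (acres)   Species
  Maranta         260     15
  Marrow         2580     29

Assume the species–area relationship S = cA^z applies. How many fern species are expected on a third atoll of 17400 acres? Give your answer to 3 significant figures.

50.2

z = ln(29/15) / ln(2580/260) = 0.6592 / 2.2949 = 0.2873
c = 15 / 260^0.2873 = 15 / 4.94 = 3.036
S₃ = 3.036 × 17400^0.2873 = 3.036 × 16.53 ≈ 50.18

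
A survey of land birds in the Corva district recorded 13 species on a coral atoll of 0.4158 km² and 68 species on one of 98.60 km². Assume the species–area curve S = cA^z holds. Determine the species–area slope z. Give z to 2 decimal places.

Taking logs: ln S = ln c + z ln A, so z = (ln S₂ − ln S₁)/(ln A₂ − ln A₁).
z = ln(68/13) / ln(98.6/0.4158) = ln(5.231) / ln(237.1) = 1.6546 / 5.4686 = 0.3026

0.30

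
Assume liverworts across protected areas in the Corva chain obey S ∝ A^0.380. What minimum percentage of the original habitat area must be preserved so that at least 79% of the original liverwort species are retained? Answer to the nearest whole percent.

Need (A_new/A_old)^0.38 = 0.79, so A_new/A_old = 0.79^(1/0.38) = 0.79^2.632
ln(A_new/A_old) = ln 0.79 / 0.38 = -0.2357 / 0.38 = -0.6203
A_new/A_old = e^-0.6203 ≈ 0.5378

54%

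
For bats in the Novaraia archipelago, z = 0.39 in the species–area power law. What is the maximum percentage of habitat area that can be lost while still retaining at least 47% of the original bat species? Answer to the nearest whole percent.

Need (A_new/A_old)^0.39 = 0.47, so A_new/A_old = 0.47^(1/0.39) = 0.47^2.564
ln(A_new/A_old) = ln 0.47 / 0.39 = -0.7550 / 0.39 = -1.9360
A_new/A_old = e^-1.9360 ≈ 0.1443
Fraction that can be lost = 1 − 0.1443 = 0.8557

86%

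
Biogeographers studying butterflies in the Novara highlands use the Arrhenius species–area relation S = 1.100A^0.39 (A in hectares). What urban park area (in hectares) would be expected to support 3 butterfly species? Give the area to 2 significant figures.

13 hectares

3 = 1.1 × A^0.39  ⇒  A^0.39 = 3/1.1 = 2.727
ln A = ln(2.727) / 0.39 = 1.0033 / 0.39 = 2.5726
A = e^2.5726 ≈ 13.1 hectares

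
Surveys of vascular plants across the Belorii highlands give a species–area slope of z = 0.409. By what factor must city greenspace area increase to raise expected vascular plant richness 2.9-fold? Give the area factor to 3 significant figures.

13.5

(A₂/A₁)^0.409 = 2.9, so A₂/A₁ = 2.9^(1/0.409) = 2.9^2.445
ln(A₂/A₁) = ln 2.9 / 0.409 = 1.0647 / 0.409 = 2.6032
A₂/A₁ = e^2.6032 ≈ 13.51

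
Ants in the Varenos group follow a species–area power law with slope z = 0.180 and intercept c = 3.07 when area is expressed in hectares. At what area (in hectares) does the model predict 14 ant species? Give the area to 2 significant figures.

4600 hectares

14 = 3.07 × A^0.18  ⇒  A^0.18 = 14/3.07 = 4.56
ln A = ln(4.56) / 0.18 = 1.5174 / 0.18 = 8.4299
A = e^8.4299 ≈ 4582 hectares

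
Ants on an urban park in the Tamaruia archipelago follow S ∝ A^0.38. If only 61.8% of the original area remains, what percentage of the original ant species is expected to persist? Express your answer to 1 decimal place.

S_new/S_old = (A_new/A_old)^z = 0.618^0.38
= exp(0.38 × ln 0.618) = exp(0.38 × -0.4813) = exp(-0.1829) ≈ 0.8329

83.3%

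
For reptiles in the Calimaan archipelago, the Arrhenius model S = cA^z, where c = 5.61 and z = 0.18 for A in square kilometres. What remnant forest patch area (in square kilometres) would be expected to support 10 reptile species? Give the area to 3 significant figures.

24.8 square kilometres

10 = 5.61 × A^0.18  ⇒  A^0.18 = 10/5.61 = 1.783
ln A = ln(1.783) / 0.18 = 0.5780 / 0.18 = 3.2113
A = e^3.2113 ≈ 24.81 square kilometres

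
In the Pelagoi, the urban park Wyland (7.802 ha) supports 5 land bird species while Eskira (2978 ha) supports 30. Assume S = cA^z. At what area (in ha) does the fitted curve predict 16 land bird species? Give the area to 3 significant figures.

370 ha

z = ln(30/5) / ln(2978/7.802) = 1.7918 / 5.9446 = 0.3014
c = 5 / 7.802^0.3014 = 5 / 1.857 = 2.692
A = (16/2.692)^(1/0.3014) ⇒ ln A = ln(5.944)/0.3014 = 5.9134
A = e^5.9134 ≈ 370 ha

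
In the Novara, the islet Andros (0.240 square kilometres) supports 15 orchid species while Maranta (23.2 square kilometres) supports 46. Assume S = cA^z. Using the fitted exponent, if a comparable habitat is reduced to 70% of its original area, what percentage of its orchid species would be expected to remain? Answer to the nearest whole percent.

92%

z = ln(46/15) / ln(23.2/0.24) = 1.1206 / 4.5713 = 0.2451
S_new/S_old = (A_new/A_old)^z = 0.7^0.2451 = exp(0.2451 × -0.3567) = 0.9163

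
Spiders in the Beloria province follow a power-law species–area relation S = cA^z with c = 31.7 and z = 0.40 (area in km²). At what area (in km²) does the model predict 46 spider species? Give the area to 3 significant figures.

2.54 km²

46 = 31.7 × A^0.4  ⇒  A^0.4 = 46/31.7 = 1.451
ln A = ln(1.451) / 0.4 = 0.3723 / 0.4 = 0.9308
A = e^0.9308 ≈ 2.537 km²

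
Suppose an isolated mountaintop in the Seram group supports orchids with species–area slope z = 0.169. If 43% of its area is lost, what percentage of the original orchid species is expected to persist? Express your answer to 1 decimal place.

90.9%

S_new/S_old = (A_new/A_old)^z = 0.57^0.169
= exp(0.169 × ln 0.57) = exp(0.169 × -0.5621) = exp(-0.0950) ≈ 0.9094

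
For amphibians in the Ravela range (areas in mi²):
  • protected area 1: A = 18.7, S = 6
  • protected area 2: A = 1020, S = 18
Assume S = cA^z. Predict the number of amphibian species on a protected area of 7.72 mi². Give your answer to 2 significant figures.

4.7

z = ln(18/6) / ln(1020/18.7) = 1.0986 / 3.9990 = 0.2747
c = 6 / 18.7^0.2747 = 6 / 2.236 = 2.684
S₃ = 2.684 × 7.72^0.2747 = 2.684 × 1.753 ≈ 4.705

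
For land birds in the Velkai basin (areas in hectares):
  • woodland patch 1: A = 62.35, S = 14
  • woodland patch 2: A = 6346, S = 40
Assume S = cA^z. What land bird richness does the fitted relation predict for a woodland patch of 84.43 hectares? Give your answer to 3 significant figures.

15.0

z = ln(40/14) / ln(6346/62.35) = 1.0498 / 4.6228 = 0.2271
c = 14 / 62.35^0.2271 = 14 / 2.556 = 5.477
S₃ = 5.477 × 84.43^0.2271 = 5.477 × 2.738 ≈ 15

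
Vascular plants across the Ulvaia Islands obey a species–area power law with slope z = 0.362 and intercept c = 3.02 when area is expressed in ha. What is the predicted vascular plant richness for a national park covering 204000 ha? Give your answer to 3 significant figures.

252

S = 3.02 × 204000^0.362 = 3.02 × 83.58 ≈ 252.4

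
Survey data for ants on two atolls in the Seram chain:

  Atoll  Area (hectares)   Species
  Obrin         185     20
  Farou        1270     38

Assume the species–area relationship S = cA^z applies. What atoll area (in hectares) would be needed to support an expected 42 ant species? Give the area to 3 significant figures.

1710 hectares

z = ln(38/20) / ln(1270/185) = 0.6419 / 1.9264 = 0.3332
c = 20 / 185^0.3332 = 20 / 5.694 = 3.513
A = (42/3.513)^(1/0.3332) ⇒ ln A = ln(11.96)/0.3332 = 7.4472
A = e^7.4472 ≈ 1715 hectares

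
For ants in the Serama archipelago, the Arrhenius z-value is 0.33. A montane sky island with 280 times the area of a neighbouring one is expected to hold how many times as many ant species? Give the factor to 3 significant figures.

6.42

S₂/S₁ = (A₂/A₁)^z = 280^0.33
ln(S₂/S₁) = 0.33 × ln 280 = 0.33 × 5.6348 = 1.8595
S₂/S₁ = e^1.8595 ≈ 6.42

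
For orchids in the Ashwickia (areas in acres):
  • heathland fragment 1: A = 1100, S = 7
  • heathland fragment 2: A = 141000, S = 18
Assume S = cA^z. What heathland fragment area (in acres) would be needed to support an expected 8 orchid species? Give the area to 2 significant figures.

z = ln(18/7) / ln(141000/1100) = 0.9445 / 4.8534 = 0.1946
c = 7 / 1100^0.1946 = 7 / 3.907 = 1.792
A = (8/1.792)^(1/0.1946) ⇒ ln A = ln(4.465)/0.1946 = 7.6893
A = e^7.6893 ≈ 2185 acres

2200 acres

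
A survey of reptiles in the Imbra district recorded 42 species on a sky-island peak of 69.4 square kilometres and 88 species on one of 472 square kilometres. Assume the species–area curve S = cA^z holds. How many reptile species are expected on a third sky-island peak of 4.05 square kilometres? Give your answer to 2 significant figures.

14

z = ln(88/42) / ln(472/69.4) = 0.7397 / 1.9171 = 0.3858
c = 42 / 69.4^0.3858 = 42 / 5.134 = 8.181
S₃ = 8.181 × 4.05^0.3858 = 8.181 × 1.715 ≈ 14.03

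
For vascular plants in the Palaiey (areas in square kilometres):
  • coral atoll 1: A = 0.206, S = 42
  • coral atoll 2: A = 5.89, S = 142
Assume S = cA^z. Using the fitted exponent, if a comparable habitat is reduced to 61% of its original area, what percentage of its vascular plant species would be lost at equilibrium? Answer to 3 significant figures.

z = ln(142/42) / ln(5.89/0.206) = 1.2182 / 3.3531 = 0.3633
S_new/S_old = (A_new/A_old)^z = 0.61^0.3633 = exp(0.3633 × -0.4943) = 0.8356
Fraction lost = 1 − 0.8356 = 0.1644

16.4%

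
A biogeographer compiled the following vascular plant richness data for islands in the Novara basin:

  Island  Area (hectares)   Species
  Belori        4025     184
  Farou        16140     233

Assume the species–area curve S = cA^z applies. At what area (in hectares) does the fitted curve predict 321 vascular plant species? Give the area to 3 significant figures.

z = ln(233/184) / ln(16140/4025) = 0.2361 / 1.3888 = 0.1700
c = 184 / 4025^0.1700 = 184 / 4.101 = 44.87
A = (321/44.87)^(1/0.1700) ⇒ ln A = ln(7.154)/0.1700 = 11.5737
A = e^11.5737 ≈ 106265 hectares

106000 hectares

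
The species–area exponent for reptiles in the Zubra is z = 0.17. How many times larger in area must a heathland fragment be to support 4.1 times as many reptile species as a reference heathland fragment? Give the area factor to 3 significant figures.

(A₂/A₁)^0.17 = 4.1, so A₂/A₁ = 4.1^(1/0.17) = 4.1^5.882
ln(A₂/A₁) = ln 4.1 / 0.17 = 1.4110 / 0.17 = 8.2999
A₂/A₁ = e^8.2999 ≈ 4024

4020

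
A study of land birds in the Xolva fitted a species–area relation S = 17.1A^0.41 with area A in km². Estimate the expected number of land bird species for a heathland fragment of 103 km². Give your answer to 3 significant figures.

114

S = 17.1 × 103^0.41
ln S = ln 17.1 + 0.41 × ln 103 = 2.8391 + 0.41 × 4.6347 = 4.7393
S = e^4.7393 ≈ 114.4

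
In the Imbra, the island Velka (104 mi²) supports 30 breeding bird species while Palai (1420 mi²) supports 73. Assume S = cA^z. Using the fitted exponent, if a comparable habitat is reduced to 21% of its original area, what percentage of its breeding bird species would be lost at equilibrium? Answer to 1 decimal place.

41.2%

z = ln(73/30) / ln(1420/104) = 0.8893 / 2.6140 = 0.3402
S_new/S_old = (A_new/A_old)^z = 0.21^0.3402 = exp(0.3402 × -1.5606) = 0.5881
Fraction lost = 1 − 0.5881 = 0.4119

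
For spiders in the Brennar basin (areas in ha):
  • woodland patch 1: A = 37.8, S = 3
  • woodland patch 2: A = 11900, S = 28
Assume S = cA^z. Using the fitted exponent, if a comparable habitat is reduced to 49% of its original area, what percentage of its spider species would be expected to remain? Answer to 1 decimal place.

75.8%

z = ln(28/3) / ln(11900/37.8) = 2.2336 / 5.7520 = 0.3883
S_new/S_old = (A_new/A_old)^z = 0.49^0.3883 = exp(0.3883 × -0.7133) = 0.7581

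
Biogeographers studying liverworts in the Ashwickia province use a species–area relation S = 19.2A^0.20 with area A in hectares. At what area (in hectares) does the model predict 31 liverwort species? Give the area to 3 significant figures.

31 = 19.2 × A^0.2  ⇒  A^0.2 = 31/19.2 = 1.615
ln A = ln(1.615) / 0.2 = 0.4791 / 0.2 = 2.3954
A = e^2.3954 ≈ 10.97 hectares

11.0 hectares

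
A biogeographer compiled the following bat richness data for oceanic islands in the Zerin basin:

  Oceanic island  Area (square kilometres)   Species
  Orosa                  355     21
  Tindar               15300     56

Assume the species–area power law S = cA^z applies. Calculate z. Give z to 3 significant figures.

0.261

Taking logs: ln S = ln c + z ln A, so z = (ln S₂ − ln S₁)/(ln A₂ − ln A₁).
z = ln(56/21) / ln(15300/355) = ln(2.667) / ln(43.1) = 0.9808 / 3.7635 = 0.2606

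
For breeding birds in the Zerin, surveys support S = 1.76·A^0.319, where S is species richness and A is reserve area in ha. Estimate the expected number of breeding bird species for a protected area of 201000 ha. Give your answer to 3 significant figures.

86.5

S = 1.76 × 201000^0.319 = 1.76 × 49.17 ≈ 86.54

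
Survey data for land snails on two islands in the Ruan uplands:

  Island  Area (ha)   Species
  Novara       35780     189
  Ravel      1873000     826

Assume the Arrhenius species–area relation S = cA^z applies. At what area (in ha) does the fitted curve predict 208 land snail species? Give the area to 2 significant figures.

46000 ha

z = ln(826/189) / ln(1873000/35780) = 1.4748 / 3.9579 = 0.3726
c = 189 / 35780^0.3726 = 189 / 49.76 = 3.799
A = (208/3.799)^(1/0.3726) ⇒ ln A = ln(54.76)/0.3726 = 10.7422
A = e^10.7422 ≈ 46268 ha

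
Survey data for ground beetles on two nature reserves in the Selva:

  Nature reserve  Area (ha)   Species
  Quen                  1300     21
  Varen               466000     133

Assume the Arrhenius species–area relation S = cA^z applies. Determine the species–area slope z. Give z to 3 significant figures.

Taking logs: ln S = ln c + z ln A, so z = (ln S₂ − ln S₁)/(ln A₂ − ln A₁).
z = ln(133/21) / ln(466000/1300) = ln(6.333) / ln(358.5) = 1.8458 / 5.8818 = 0.3138

0.314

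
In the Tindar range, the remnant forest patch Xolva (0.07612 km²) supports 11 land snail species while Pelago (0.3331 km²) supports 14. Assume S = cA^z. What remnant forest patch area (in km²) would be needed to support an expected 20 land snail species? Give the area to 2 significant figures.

z = ln(14/11) / ln(0.3331/0.07612) = 0.2412 / 1.4761 = 0.1634
c = 11 / 0.07612^0.1634 = 11 / 0.6565 = 16.75
A = (20/16.75)^(1/0.1634) ⇒ ln A = ln(1.194)/0.1634 = 1.0839
A = e^1.0839 ≈ 2.956 km²

3.0 km²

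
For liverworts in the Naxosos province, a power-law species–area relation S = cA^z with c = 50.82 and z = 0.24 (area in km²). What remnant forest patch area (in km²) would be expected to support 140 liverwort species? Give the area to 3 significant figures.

68.2 km²

140 = 50.82 × A^0.24  ⇒  A^0.24 = 140/50.82 = 2.755
ln A = ln(2.755) / 0.24 = 1.0134 / 0.24 = 4.2223
A = e^4.2223 ≈ 68.19 km²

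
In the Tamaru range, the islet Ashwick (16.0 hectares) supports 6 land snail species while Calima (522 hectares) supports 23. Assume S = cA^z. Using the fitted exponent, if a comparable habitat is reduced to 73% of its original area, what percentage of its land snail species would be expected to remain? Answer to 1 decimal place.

88.6%

z = ln(23/6) / ln(522/16) = 1.3437 / 3.4851 = 0.3856
S_new/S_old = (A_new/A_old)^z = 0.73^0.3856 = exp(0.3856 × -0.3147) = 0.8857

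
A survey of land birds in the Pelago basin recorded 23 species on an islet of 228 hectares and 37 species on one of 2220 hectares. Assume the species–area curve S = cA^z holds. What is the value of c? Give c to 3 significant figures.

z = ln(S₂/S₁) / ln(A₂/A₁) = ln(37/23) / ln(2220/228) = 0.4754 / 2.2759 = 0.2089
c = S₁ / A₁^z = 23 / 228^0.2089 = 23 / 3.109 = 7.399

7.40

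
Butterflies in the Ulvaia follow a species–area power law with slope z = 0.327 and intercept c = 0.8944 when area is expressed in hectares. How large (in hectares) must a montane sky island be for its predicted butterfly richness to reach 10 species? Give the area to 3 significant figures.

1610 hectares

10 = 0.8944 × A^0.327  ⇒  A^0.327 = 10/0.8944 = 11.18
ln A = ln(11.18) / 0.327 = 2.4142 / 0.327 = 7.3828
A = e^7.3828 ≈ 1608 hectares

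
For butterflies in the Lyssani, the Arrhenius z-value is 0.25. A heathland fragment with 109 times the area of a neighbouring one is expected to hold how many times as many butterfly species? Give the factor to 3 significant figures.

3.23

S₂/S₁ = (A₂/A₁)^z = 109^0.25
ln(S₂/S₁) = 0.25 × ln 109 = 0.25 × 4.6913 = 1.1728
S₂/S₁ = e^1.1728 ≈ 3.231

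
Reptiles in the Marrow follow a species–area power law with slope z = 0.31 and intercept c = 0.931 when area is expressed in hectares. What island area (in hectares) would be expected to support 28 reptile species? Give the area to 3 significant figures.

58700 hectares

28 = 0.931 × A^0.31  ⇒  A^0.31 = 28/0.931 = 30.08
ln A = ln(30.08) / 0.31 = 3.4037 / 0.31 = 10.9797
A = e^10.9797 ≈ 58670 hectares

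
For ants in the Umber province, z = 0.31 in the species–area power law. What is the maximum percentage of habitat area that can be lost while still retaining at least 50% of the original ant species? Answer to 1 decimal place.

Need (A_new/A_old)^0.31 = 0.5, so A_new/A_old = 0.5^(1/0.31) = 0.5^3.226
ln(A_new/A_old) = ln 0.5 / 0.31 = -0.6931 / 0.31 = -2.2360
A_new/A_old = e^-2.2360 ≈ 0.1069
Fraction that can be lost = 1 − 0.1069 = 0.8931

89.3%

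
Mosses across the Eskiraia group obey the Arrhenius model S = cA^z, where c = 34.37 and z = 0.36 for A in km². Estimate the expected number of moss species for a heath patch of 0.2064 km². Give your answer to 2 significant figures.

S = 34.37 × 0.2064^0.36
ln S = ln 34.37 + 0.36 × ln 0.2064 = 3.5372 + 0.36 × -1.5779 = 2.9691
S = e^2.9691 ≈ 19.47

19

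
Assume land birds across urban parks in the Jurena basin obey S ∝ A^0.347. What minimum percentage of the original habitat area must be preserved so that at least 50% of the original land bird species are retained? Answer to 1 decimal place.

Need (A_new/A_old)^0.347 = 0.5, so A_new/A_old = 0.5^(1/0.347) = 0.5^2.882
ln(A_new/A_old) = ln 0.5 / 0.347 = -0.6931 / 0.347 = -1.9975
A_new/A_old = e^-1.9975 ≈ 0.1357

13.6%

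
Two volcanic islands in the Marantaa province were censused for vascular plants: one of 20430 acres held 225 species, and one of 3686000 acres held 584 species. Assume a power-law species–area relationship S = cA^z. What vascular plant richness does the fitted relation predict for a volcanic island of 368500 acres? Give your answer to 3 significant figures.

z = ln(584/225) / ln(3686000/20430) = 0.9538 / 5.1953 = 0.1836
c = 225 / 20430^0.1836 = 225 / 6.185 = 36.38
S₃ = 36.38 × 368500^0.1836 = 36.38 × 10.52 ≈ 382.7

383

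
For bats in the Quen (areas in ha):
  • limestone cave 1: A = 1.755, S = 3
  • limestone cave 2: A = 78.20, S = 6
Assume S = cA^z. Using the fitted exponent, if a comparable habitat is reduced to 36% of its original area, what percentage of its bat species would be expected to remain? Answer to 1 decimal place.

z = ln(6/3) / ln(78.2/1.755) = 0.6931 / 3.7968 = 0.1826
S_new/S_old = (A_new/A_old)^z = 0.36^0.1826 = exp(0.1826 × -1.0217) = 0.8298

83.0%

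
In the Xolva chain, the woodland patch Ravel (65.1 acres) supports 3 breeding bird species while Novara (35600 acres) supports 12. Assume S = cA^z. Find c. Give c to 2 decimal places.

z = ln(S₂/S₁) / ln(A₂/A₁) = ln(12/3) / ln(35600/65.1) = 1.3863 / 6.3042 = 0.2199
c = S₁ / A₁^z = 3 / 65.1^0.2199 = 3 / 2.505 = 1.198

1.20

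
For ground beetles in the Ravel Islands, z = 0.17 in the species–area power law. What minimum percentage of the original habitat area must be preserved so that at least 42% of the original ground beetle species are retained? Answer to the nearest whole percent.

Need (A_new/A_old)^0.17 = 0.42, so A_new/A_old = 0.42^(1/0.17) = 0.42^5.882
ln(A_new/A_old) = ln 0.42 / 0.17 = -0.8675 / 0.17 = -5.1029
A_new/A_old = e^-5.1029 ≈ 0.006079

1%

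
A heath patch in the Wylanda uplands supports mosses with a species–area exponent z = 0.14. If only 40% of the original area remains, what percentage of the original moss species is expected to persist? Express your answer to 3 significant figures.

S_new/S_old = (A_new/A_old)^z = 0.4^0.14
= exp(0.14 × ln 0.4) = exp(0.14 × -0.9163) = exp(-0.1283) ≈ 0.8796

88.0%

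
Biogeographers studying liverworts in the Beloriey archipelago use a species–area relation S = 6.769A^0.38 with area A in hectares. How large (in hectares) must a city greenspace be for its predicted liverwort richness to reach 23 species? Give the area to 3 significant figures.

25.0 hectares

23 = 6.769 × A^0.38  ⇒  A^0.38 = 23/6.769 = 3.398
ln A = ln(3.398) / 0.38 = 1.2231 / 0.38 = 3.2188
A = e^3.2188 ≈ 25 hectares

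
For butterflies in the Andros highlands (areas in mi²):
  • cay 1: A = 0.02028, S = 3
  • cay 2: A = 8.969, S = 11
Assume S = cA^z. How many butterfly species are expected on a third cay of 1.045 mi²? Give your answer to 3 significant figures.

z = ln(11/3) / ln(8.969/0.02028) = 1.2993 / 6.0919 = 0.2133
c = 3 / 0.02028^0.2133 = 3 / 0.4354 = 6.89
S₃ = 6.89 × 1.045^0.2133 = 6.89 × 1.009 ≈ 6.955

6.95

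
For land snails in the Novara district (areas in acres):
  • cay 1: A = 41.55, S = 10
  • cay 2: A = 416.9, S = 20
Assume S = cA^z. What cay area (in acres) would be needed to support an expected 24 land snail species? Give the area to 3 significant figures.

z = ln(20/10) / ln(416.9/41.55) = 0.6931 / 2.3059 = 0.3006
c = 10 / 41.55^0.3006 = 10 / 3.066 = 3.262
A = (24/3.262)^(1/0.3006) ⇒ ln A = ln(7.358)/0.3006 = 6.6394
A = e^6.6394 ≈ 764.6 acres

765 acres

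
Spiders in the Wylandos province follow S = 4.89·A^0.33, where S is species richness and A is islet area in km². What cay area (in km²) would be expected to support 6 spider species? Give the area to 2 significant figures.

1.9 km²

6 = 4.89 × A^0.33  ⇒  A^0.33 = 6/4.89 = 1.227
ln A = ln(1.227) / 0.33 = 0.2046 / 0.33 = 0.6199
A = e^0.6199 ≈ 1.859 km²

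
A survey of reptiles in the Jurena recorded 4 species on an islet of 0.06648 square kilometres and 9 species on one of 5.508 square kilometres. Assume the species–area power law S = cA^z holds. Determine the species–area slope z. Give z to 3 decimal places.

Taking logs: ln S = ln c + z ln A, so z = (ln S₂ − ln S₁)/(ln A₂ − ln A₁).
z = ln(9/4) / ln(5.508/0.06648) = ln(2.25) / ln(82.85) = 0.8109 / 4.4171 = 0.1836

0.184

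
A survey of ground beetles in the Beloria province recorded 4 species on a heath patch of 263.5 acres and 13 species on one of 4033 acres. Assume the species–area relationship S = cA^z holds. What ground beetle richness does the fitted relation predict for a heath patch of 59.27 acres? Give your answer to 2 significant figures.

z = ln(13/4) / ln(4033/263.5) = 1.1787 / 2.7282 = 0.4320
c = 4 / 263.5^0.4320 = 4 / 11.11 = 0.3599
S₃ = 0.3599 × 59.27^0.4320 = 0.3599 × 5.833 ≈ 2.1

2.1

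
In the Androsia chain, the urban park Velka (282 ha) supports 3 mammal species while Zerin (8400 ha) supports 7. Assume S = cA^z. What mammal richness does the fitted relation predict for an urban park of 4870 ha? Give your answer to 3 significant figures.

z = ln(7/3) / ln(8400/282) = 0.8473 / 3.3941 = 0.2496
c = 3 / 282^0.2496 = 3 / 4.09 = 0.7336
S₃ = 0.7336 × 4870^0.2496 = 0.7336 × 8.328 ≈ 6.109

6.11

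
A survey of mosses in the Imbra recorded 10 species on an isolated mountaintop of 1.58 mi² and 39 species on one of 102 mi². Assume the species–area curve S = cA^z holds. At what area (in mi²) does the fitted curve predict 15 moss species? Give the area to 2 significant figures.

z = ln(39/10) / ln(102/1.58) = 1.3610 / 4.1675 = 0.3266
c = 10 / 1.58^0.3266 = 10 / 1.161 = 8.612
A = (15/8.612)^(1/0.3266) ⇒ ln A = ln(1.742)/0.3266 = 1.6990
A = e^1.6990 ≈ 5.469 mi²

5.5 mi²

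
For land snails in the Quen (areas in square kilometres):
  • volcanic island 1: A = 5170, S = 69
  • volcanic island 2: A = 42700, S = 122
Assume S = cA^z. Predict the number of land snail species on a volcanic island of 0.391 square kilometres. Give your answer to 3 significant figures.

5.33

z = ln(122/69) / ln(42700/5170) = 0.5699 / 2.1113 = 0.2699
c = 69 / 5170^0.2699 = 69 / 10.06 = 6.862
S₃ = 6.862 × 0.391^0.2699 = 6.862 × 0.7761 ≈ 5.326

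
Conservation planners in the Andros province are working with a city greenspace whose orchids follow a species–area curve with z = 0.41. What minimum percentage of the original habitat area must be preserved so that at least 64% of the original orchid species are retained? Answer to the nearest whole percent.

Need (A_new/A_old)^0.41 = 0.64, so A_new/A_old = 0.64^(1/0.41) = 0.64^2.439
ln(A_new/A_old) = ln 0.64 / 0.41 = -0.4463 / 0.41 = -1.0885
A_new/A_old = e^-1.0885 ≈ 0.3367

34%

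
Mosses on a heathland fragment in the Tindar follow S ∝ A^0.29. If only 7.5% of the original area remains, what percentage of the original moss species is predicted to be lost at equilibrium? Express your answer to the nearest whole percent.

53%

S_new/S_old = (A_new/A_old)^z = 0.075^0.29
= exp(0.29 × ln 0.075) = exp(0.29 × -2.5903) = exp(-0.7512) ≈ 0.4718
Fraction lost = 1 − 0.4718 = 0.5282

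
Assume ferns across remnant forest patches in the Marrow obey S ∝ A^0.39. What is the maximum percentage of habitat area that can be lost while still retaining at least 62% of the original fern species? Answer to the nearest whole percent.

Need (A_new/A_old)^0.39 = 0.62, so A_new/A_old = 0.62^(1/0.39) = 0.62^2.564
ln(A_new/A_old) = ln 0.62 / 0.39 = -0.4780 / 0.39 = -1.2257
A_new/A_old = e^-1.2257 ≈ 0.2935
Fraction that can be lost = 1 − 0.2935 = 0.7065

71%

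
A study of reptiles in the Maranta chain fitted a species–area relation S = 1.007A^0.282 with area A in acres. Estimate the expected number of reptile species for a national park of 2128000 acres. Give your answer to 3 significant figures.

61.3

S = 1.007 × 2128000^0.282
ln S = ln 1.007 + 0.282 × ln 2128000 = 0.0070 + 0.282 × 14.5707 = 4.1159
S = e^4.1159 ≈ 61.31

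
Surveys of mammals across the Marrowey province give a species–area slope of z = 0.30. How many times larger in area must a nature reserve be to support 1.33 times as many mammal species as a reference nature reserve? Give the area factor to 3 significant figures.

(A₂/A₁)^0.3 = 1.33, so A₂/A₁ = 1.33^(1/0.3) = 1.33^3.333
ln(A₂/A₁) = ln 1.33 / 0.3 = 0.2852 / 0.3 = 0.9506
A₂/A₁ = e^0.9506 ≈ 2.587

2.59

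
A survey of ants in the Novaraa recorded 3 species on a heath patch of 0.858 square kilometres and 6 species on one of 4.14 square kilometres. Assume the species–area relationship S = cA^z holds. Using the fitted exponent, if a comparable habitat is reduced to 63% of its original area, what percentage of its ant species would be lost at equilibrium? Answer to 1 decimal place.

z = ln(6/3) / ln(4.14/0.858) = 0.6931 / 1.5738 = 0.4404
S_new/S_old = (A_new/A_old)^z = 0.63^0.4404 = exp(0.4404 × -0.4620) = 0.8159
Fraction lost = 1 − 0.8159 = 0.1841

18.4%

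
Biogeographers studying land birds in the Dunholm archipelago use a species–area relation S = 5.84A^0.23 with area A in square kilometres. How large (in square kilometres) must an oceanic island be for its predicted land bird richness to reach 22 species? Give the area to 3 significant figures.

319 square kilometres

22 = 5.84 × A^0.23  ⇒  A^0.23 = 22/5.84 = 3.767
ln A = ln(3.767) / 0.23 = 1.3263 / 0.23 = 5.7666
A = e^5.7666 ≈ 319.4 square kilometres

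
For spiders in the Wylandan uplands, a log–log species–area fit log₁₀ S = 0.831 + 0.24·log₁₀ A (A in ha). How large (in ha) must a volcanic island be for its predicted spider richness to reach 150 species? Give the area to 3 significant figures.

402000 ha

150 = 6.776 × A^0.24  ⇒  A^0.24 = 150/6.776 = 22.14
ln A = ln(22.14) / 0.24 = 3.0972 / 0.24 = 12.9049
A = e^12.9049 ≈ 402297 ha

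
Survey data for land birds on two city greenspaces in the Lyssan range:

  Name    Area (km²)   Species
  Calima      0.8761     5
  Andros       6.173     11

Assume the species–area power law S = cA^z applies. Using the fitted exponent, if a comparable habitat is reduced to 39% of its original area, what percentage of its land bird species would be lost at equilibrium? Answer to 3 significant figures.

z = ln(11/5) / ln(6.173/0.8761) = 0.7885 / 1.9525 = 0.4038
S_new/S_old = (A_new/A_old)^z = 0.39^0.4038 = exp(0.4038 × -0.9416) = 0.6837
Fraction lost = 1 − 0.6837 = 0.3163

31.6%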